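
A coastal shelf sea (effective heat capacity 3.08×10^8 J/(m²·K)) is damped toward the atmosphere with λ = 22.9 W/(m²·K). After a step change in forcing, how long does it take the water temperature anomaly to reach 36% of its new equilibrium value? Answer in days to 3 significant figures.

69.5 days

Areal heat capacity C = 3.08×10^8 J/(m²·K) (given).
τ = C / λ = 3.08×10^8 / 22.9 = 1.34×10^7 s.
Fraction reached: 1 − e^(−t/τ) = 0.36 ⇒ t = −τ ln(1 − 0.36) = τ × 0.446.
t = 6.00×10^6 s = 69.5 days.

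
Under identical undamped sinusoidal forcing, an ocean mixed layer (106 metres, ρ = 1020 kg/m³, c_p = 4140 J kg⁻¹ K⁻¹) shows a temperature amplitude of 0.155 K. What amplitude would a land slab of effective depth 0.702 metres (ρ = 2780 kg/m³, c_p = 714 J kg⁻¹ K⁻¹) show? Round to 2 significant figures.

C_ocean = 4.48×10^8 J/(m²·K); C_land = 1.39×10^6 J/(m²·K).
A ∝ 1/C ⇒ A_land = A_ocean × C_ocean/C_land = 0.155 × 321 = 49.8 K.

50 K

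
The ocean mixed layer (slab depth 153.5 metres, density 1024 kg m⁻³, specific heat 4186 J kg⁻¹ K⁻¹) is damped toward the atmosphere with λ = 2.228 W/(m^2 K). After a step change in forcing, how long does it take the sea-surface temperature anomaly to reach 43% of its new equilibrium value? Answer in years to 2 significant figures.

Areal heat capacity C = ρ c_p D = 1024 × 4186 × 153.5 = 6.58×10^8 J m⁻² K⁻¹.
τ = C / λ = 6.58×10^8 / 2.228 = 2.95×10^8 s.
Fraction reached: 1 − e^(−t/τ) = 0.43 ⇒ t = −τ ln(1 − 0.43) = τ × 0.562.
t = 1.66×10^8 s = 5.26 years.

5.3 years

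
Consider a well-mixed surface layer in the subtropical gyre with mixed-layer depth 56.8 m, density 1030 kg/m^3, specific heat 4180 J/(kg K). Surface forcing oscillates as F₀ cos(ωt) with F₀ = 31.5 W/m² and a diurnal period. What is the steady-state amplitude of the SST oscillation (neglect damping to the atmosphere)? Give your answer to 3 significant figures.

0.00177 K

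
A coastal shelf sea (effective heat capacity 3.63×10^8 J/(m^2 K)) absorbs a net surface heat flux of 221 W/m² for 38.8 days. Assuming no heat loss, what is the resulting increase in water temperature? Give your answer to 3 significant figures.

2.04 K

Areal heat capacity C = 3.63×10^8 J/(m^2 K) (given).
Net heat input Q = F Δt = 221 × (38.8 days × 86400 s/day) = 7.41×10^8 J/m².
ΔT = Q / C = 7.41×10^8 / 3.63×10^8 = 2.04 K.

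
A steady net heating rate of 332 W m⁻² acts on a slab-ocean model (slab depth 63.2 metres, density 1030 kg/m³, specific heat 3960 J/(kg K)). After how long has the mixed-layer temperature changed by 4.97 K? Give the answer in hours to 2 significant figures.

Areal heat capacity C = ρ c_p D = 1030 × 3960 × 63.2 = 2.58×10^8 J/(m^2 K).
Time required: Δt = C ΔT / F = 2.58×10^8 × 4.97 / 332 = 3.86×10^6 s.
In hours: 3.86×10^6 s / (3600 s/hour) = 1070 hours.

1100 hours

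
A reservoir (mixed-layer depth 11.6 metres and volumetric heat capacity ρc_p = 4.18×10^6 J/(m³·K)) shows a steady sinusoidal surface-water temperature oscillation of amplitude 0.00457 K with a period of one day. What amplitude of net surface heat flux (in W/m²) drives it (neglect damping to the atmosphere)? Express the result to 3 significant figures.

16.1

Areal heat capacity C = ρc_p × D = 4.18×10^6 × 11.6 = 4.85×10^7 J m⁻² K⁻¹.
ω = 2π / 86400 s = 7.27×10^-5 s⁻¹.
Cω = 4.85×10^7 × 7.27×10^-5 = 3530 W/(m²·K).
F₀ = A × Cω = 0.00457 × 3530 = 16.1 W/m².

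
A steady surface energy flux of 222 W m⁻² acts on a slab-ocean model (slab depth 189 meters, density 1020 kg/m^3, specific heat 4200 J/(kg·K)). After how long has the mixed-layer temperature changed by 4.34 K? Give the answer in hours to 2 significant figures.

4400 hours

Areal heat capacity C = ρ c_p D = 1020 × 4200 × 189 = 8.10×10^8 J/(m²·K).
Time required: Δt = C ΔT / F = 8.10×10^8 × 4.34 / 222 = 1.58×10^7 s.
In hours: 1.58×10^7 s / (3600 s/hour) = 4400 hours.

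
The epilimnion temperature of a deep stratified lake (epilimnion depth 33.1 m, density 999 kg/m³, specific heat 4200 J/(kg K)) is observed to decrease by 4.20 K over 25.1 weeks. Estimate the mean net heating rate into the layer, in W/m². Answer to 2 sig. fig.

-38

Areal heat capacity C = ρ c_p D = 999 × 4200 × 33.1 = 1.39×10^8 J m⁻² K⁻¹.
Required heat per unit area: Q = C ΔT = 1.39×10^8 × -4.20 = -5.83×10^8 J/m².
Flux F = Q / Δt = -5.83×10^8 / 1.52×10^7 s = -38.4 W/m².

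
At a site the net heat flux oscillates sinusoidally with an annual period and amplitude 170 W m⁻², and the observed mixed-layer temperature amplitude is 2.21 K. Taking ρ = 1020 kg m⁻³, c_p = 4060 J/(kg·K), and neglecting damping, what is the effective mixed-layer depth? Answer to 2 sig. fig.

ω = 2π / 3.15×10^7 s = 1.99×10^-7 s⁻¹.
Required C = F₀ / (A ω) = 170 / (2.21 × 1.99×10^-7) = 3.86×10^8 J/(m²·K).
D = C / (ρ c_p) = 3.86×10^8 / (1020 × 4060) = 93.2 m.

93 m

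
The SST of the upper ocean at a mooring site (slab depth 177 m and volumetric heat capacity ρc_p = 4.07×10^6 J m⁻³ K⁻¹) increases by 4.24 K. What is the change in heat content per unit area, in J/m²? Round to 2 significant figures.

Areal heat capacity C = ρc_p × D = 4.07×10^6 × 177 = 7.20×10^8 J/(m²·K).
ΔQ = C ΔT = 7.20×10^8 × 4.24 = 3.05×10^9 J/m².

3.1×10^9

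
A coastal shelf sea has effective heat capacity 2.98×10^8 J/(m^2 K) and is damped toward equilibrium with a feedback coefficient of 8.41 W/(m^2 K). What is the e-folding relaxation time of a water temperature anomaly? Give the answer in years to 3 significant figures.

Areal heat capacity C = 2.98×10^8 J/(m^2 K) (given).
Relaxation time τ = C / λ = 2.98×10^8 / 8.41 = 3.54×10^7 s.
In years: 3.54×10^7 s / (3.156×10^7 s/year) = 1.12 years.

1.12 years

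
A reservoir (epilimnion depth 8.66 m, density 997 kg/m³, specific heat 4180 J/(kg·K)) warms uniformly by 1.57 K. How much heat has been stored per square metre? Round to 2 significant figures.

Areal heat capacity C = ρ c_p D = 997 × 4180 × 8.66 = 3.61×10^7 J m⁻² K⁻¹.
ΔQ = C ΔT = 3.61×10^7 × 1.57 = 5.67×10^7 J/m².

5.7×10^7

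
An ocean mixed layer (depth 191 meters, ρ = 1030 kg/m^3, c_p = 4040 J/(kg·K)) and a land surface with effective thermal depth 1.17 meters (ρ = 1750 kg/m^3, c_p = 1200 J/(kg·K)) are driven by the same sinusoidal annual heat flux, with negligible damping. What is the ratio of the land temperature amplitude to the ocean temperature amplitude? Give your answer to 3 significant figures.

323

C_ocean = 1030 × 4040 × 191 = 7.95×10^8 J/(m²·K).
C_land = 1750 × 1200 × 1.17 = 2.46×10^6 J/(m²·K).
Undamped amplitude ∝ 1/C, so A_land/A_ocean = C_ocean/C_land = 323.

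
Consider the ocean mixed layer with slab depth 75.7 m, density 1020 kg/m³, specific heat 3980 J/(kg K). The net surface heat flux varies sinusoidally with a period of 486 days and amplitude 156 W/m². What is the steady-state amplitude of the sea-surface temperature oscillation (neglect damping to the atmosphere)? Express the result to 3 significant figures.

3.39 K

Areal heat capacity C = ρ c_p D = 1020 × 3980 × 75.7 = 3.07×10^8 J/(m^2 K).
Angular frequency ω = 2π / T = 2π / 4.20×10^7 s = 1.50×10^-7 s⁻¹.
Cω = 3.07×10^8 × 1.50×10^-7 = 46.0 W/(m²·K).
Amplitude A = F₀ / (Cω) = 156 / 46.0 = 3.39 K.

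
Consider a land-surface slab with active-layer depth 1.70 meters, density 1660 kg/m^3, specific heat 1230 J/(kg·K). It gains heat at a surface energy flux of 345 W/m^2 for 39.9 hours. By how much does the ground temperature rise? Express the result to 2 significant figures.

Areal heat capacity C = ρ c_p D = 1660 × 1230 × 1.70 = 3.47×10^6 J/(m^2 K).
Net heat input Q = F Δt = 345 × (39.9 hours × 3600 s/hour) = 4.96×10^7 J/m².
ΔT = Q / C = 4.96×10^7 / 3.47×10^6 = 14.3 K.

14 K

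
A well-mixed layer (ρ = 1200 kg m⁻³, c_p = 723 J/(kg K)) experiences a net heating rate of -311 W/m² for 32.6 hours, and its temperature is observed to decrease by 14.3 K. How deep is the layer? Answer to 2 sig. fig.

2.9 m

Heat input Q = F Δt = -311 × 1.17×10^5 s = -3.65×10^7 J/m².
Required areal heat capacity C = Q / ΔT = 2.55×10^6 J/(m²·K).
Depth D = C / (ρ c_p) = 2.55×10^6 / (1200 × 723) = 2.94 m.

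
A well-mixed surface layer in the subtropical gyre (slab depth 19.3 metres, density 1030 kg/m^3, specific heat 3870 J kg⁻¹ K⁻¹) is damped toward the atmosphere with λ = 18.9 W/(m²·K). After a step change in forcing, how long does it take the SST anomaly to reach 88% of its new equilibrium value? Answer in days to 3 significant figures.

99.9 days

Areal heat capacity C = ρ c_p D = 1030 × 3870 × 19.3 = 7.69×10^7 J m⁻² K⁻¹.
τ = C / λ = 7.69×10^7 / 18.9 = 4.07×10^6 s.
Fraction reached: 1 − e^(−t/τ) = 0.88 ⇒ t = −τ ln(1 − 0.88) = τ × 2.12.
t = 8.63×10^6 s = 99.9 days.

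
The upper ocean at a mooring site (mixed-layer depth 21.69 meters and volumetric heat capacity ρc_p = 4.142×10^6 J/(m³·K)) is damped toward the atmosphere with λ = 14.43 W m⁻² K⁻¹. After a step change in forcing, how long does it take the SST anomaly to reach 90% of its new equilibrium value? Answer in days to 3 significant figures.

166 days

Areal heat capacity C = ρc_p × D = 4.142×10^6 × 21.69 = 8.98×10^7 J m⁻² K⁻¹.
τ = C / λ = 8.98×10^7 / 14.43 = 6.23×10^6 s.
Fraction reached: 1 − e^(−t/τ) = 0.90 ⇒ t = −τ ln(1 − 0.90) = τ × 2.30.
t = 1.43×10^7 s = 166 days.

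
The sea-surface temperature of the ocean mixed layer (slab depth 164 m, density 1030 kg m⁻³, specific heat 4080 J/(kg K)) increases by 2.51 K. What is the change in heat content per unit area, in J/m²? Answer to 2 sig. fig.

Areal heat capacity C = ρ c_p D = 1030 × 4080 × 164 = 6.89×10^8 J/(m²·K).
ΔQ = C ΔT = 6.89×10^8 × 2.51 = 1.73×10^9 J/m².

1.7×10^9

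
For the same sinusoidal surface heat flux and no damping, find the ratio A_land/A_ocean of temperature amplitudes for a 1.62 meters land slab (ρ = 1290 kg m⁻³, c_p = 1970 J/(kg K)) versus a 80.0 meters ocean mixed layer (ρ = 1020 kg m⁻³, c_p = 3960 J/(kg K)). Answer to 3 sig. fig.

78.5

C_ocean = 1020 × 3960 × 80.0 = 3.23×10^8 J/(m²·K).
C_land = 1290 × 1970 × 1.62 = 4.12×10^6 J/(m²·K).
Undamped amplitude ∝ 1/C, so A_land/A_ocean = C_ocean/C_land = 78.5.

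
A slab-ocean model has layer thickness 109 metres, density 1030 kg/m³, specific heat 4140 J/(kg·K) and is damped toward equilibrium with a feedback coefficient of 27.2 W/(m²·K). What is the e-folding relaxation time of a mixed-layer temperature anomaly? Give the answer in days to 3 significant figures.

198 days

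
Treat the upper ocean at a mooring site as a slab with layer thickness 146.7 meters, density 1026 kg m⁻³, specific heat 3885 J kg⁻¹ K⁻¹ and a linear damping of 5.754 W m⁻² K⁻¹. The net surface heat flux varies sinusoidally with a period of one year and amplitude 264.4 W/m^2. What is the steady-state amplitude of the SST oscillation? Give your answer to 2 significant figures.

Areal heat capacity C = ρ c_p D = 1026 × 3885 × 146.7 = 5.85×10^8 J m⁻² K⁻¹.
Angular frequency ω = 2π / T = 2π / 3.15×10^7 s = 1.99×10^-7 s⁻¹.
√((Cω)² + λ²) = √((117)² + 5.754²) = 117 W/(m²·K).
Amplitude A = F₀ / √((Cω)²+λ²) = 264.4 / 117 = 2.27 K.

2.3 K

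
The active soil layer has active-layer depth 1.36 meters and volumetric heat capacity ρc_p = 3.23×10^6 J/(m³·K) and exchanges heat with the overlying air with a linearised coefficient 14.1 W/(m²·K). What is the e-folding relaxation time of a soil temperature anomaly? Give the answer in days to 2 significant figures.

Areal heat capacity C = ρc_p × D = 3.23×10^6 × 1.36 = 4.39×10^6 J m⁻² K⁻¹.
Relaxation time τ = C / λ = 4.39×10^6 / 14.1 = 3.12×10^5 s.
In days: 3.12×10^5 s / (86400 s/day) = 3.61 days.

3.6 days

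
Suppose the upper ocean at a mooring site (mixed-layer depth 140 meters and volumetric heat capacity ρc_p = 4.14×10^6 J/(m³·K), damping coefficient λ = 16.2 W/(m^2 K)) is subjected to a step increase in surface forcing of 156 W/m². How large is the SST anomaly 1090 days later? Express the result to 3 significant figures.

Areal heat capacity C = ρc_p × D = 4.14×10^6 × 140 = 5.80×10^8 J/(m²·K).
τ = C / λ = 5.80×10^8 / 16.2 = 3.58×10^7 s.
Equilibrium anomaly ΔT_eq = F / λ = 156 / 16.2 = 9.63 K.
t = 1090 days = 9.42×10^7 s, so t/τ = 2.63.
ΔT(t) = ΔT_eq (1 − e^(−t/τ)) = 9.63 × (1 − e^−2.63) = 8.94 K.

8.94 K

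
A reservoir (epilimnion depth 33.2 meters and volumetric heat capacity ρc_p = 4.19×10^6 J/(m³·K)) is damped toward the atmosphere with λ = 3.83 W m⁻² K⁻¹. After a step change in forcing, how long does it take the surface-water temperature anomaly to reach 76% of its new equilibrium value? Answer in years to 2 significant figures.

1.6 years

Areal heat capacity C = ρc_p × D = 4.19×10^6 × 33.2 = 1.39×10^8 J/(m^2 K).
τ = C / λ = 1.39×10^8 / 3.83 = 3.63×10^7 s.
Fraction reached: 1 − e^(−t/τ) = 0.76 ⇒ t = −τ ln(1 − 0.76) = τ × 1.43.
t = 5.18×10^7 s = 1.64 years.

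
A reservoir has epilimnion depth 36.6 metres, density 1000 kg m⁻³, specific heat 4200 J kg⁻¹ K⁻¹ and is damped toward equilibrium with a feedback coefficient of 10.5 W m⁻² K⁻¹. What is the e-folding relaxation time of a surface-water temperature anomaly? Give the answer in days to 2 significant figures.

170 days

Areal heat capacity C = ρ c_p D = 1000 × 4200 × 36.6 = 1.54×10^8 J m⁻² K⁻¹.
Relaxation time τ = C / λ = 1.54×10^8 / 10.5 = 1.46×10^7 s.
In days: 1.46×10^7 s / (86400 s/day) = 169 days.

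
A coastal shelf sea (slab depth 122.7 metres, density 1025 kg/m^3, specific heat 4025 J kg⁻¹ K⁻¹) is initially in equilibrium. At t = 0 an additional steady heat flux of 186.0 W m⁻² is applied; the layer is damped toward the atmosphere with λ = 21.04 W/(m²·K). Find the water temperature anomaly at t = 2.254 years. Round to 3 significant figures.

8.38 K

Areal heat capacity C = ρ c_p D = 1025 × 4025 × 122.7 = 5.06×10^8 J/(m²·K).
τ = C / λ = 5.06×10^8 / 21.04 = 2.41×10^7 s.
Equilibrium anomaly ΔT_eq = F / λ = 186.0 / 21.04 = 8.84 K.
t = 2.254 years = 7.11×10^7 s, so t/τ = 2.96.
ΔT(t) = ΔT_eq (1 − e^(−t/τ)) = 8.84 × (1 − e^−2.96) = 8.38 K.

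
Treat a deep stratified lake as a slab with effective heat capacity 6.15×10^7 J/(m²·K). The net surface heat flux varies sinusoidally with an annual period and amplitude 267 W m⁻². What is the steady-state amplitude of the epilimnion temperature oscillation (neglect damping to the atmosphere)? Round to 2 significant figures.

22 K

Areal heat capacity C = 6.15×10^7 J/(m²·K) (given).
Angular frequency ω = 2π / T = 2π / 3.15×10^7 s = 1.99×10^-7 s⁻¹.
Cω = 6.15×10^7 × 1.99×10^-7 = 12.3 W/(m²·K).
Amplitude A = F₀ / (Cω) = 267 / 12.3 = 21.8 K.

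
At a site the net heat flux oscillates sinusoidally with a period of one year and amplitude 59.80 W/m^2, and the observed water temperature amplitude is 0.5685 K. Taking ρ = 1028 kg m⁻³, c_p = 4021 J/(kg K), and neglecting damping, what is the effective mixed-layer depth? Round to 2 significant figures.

ω = 2π / 3.15×10^7 s = 1.99×10^-7 s⁻¹.
Required C = F₀ / (A ω) = 59.80 / (0.5685 × 1.99×10^-7) = 5.28×10^8 J/(m²·K).
D = C / (ρ c_p) = 5.28×10^8 / (1028 × 4021) = 128 m.

130 m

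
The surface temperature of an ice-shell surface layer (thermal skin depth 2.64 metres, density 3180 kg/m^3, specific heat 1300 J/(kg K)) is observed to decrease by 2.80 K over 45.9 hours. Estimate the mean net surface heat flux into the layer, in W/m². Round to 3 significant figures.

-185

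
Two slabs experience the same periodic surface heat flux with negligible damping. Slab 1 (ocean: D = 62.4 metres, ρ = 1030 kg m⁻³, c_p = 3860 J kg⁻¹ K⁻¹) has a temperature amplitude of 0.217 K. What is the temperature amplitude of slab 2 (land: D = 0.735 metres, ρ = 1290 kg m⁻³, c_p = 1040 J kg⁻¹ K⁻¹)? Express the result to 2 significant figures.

C_ocean = 2.48×10^8 J/(m²·K); C_land = 9.86×10^5 J/(m²·K).
A ∝ 1/C ⇒ A_land = A_ocean × C_ocean/C_land = 0.217 × 252 = 54.6 K.

55 K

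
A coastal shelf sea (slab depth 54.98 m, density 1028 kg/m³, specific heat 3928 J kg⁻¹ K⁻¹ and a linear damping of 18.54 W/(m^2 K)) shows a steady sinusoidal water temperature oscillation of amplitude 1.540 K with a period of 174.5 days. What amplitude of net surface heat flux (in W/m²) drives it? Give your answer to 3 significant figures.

Areal heat capacity C = ρ c_p D = 1028 × 3928 × 54.98 = 2.22×10^8 J/(m^2 K).
ω = 2π / 1.51×10^7 s = 4.17×10^-7 s⁻¹.
√((Cω)² + λ²) = √((92.5)² + 18.54²) = 94.4 W/(m²·K).
F₀ = A × √((Cω)²+λ²) = 1.540 × 94.4 = 145 W/m².

145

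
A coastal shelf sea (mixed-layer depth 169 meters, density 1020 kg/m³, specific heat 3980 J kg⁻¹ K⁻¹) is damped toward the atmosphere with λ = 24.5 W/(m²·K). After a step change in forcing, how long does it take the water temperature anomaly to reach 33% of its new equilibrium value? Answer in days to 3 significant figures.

130 days

Areal heat capacity C = ρ c_p D = 1020 × 3980 × 169 = 6.86×10^8 J m⁻² K⁻¹.
τ = C / λ = 6.86×10^8 / 24.5 = 2.80×10^7 s.
Fraction reached: 1 − e^(−t/τ) = 0.33 ⇒ t = −τ ln(1 − 0.33) = τ × 0.400.
t = 1.12×10^7 s = 130 days.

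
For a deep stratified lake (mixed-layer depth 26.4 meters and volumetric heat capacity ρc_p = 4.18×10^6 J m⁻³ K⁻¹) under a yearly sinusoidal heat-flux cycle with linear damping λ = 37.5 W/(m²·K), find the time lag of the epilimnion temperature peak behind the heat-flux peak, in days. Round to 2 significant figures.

31 days

Areal heat capacity C = ρc_p × D = 4.18×10^6 × 26.4 = 1.10×10^8 J/(m²·K).
ω = 2π / 3.15×10^7 s = 1.99×10^-7 s⁻¹.
Phase lag φ = arctan(Cω/λ) = arctan(22.0/37.5) = 0.530 rad.
Time lag = φ / ω = 0.530 / 1.99×10^-7 = 2.66×10^6 s = 30.8 days.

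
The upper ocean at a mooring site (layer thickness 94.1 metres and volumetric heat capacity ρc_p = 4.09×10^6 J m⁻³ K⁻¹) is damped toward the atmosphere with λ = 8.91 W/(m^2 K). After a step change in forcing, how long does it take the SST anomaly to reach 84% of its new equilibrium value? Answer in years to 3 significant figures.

2.51 years

Areal heat capacity C = ρc_p × D = 4.09×10^6 × 94.1 = 3.85×10^8 J/(m^2 K).
τ = C / λ = 3.85×10^8 / 8.91 = 4.32×10^7 s.
Fraction reached: 1 − e^(−t/τ) = 0.84 ⇒ t = −τ ln(1 − 0.84) = τ × 1.83.
t = 7.92×10^7 s = 2.51 years.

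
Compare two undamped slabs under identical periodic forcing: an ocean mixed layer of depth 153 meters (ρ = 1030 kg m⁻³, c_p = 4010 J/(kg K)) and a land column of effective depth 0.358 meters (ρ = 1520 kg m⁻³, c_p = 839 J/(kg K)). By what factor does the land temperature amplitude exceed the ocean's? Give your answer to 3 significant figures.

C_ocean = 1030 × 4010 × 153 = 6.32×10^8 J/(m²·K).
C_land = 1520 × 839 × 0.358 = 4.57×10^5 J/(m²·K).
Undamped amplitude ∝ 1/C, so A_land/A_ocean = C_ocean/C_land = 1380.

1380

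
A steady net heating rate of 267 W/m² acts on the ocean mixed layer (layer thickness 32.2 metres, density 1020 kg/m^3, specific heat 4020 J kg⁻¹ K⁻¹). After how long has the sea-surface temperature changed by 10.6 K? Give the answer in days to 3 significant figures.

Areal heat capacity C = ρ c_p D = 1020 × 4020 × 32.2 = 1.32×10^8 J m⁻² K⁻¹.
Time required: Δt = C ΔT / F = 1.32×10^8 × 10.6 / 267 = 5.24×10^6 s.
In days: 5.24×10^6 s / (86400 s/day) = 60.7 days.

60.7 days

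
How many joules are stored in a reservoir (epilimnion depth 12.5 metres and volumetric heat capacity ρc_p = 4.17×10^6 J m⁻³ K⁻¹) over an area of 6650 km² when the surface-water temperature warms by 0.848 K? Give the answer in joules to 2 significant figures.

Areal heat capacity C = ρc_p × D = 4.17×10^6 × 12.5 = 5.21×10^7 J/(m^2 K).
Heat per unit area: q = C ΔT = 5.21×10^7 × 0.848 = 4.42×10^7 J/m².
Total heat: Q = q × A = 4.42×10^7 × (6650 × 10⁶ m²) = 2.94×10^17 J.

2.9×10^17 J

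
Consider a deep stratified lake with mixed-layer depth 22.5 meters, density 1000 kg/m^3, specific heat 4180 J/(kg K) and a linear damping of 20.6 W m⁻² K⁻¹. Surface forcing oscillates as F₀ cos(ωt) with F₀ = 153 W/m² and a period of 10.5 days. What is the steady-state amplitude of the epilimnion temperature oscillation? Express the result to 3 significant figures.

Areal heat capacity C = ρ c_p D = 1000 × 4180 × 22.5 = 9.41×10^7 J/(m^2 K).
Angular frequency ω = 2π / T = 2π / 9.07×10^5 s = 6.93×10^-6 s⁻¹.
√((Cω)² + λ²) = √((651)² + 20.6²) = 652 W/(m²·K).
Amplitude A = F₀ / √((Cω)²+λ²) = 153 / 652 = 0.235 K.

0.235 K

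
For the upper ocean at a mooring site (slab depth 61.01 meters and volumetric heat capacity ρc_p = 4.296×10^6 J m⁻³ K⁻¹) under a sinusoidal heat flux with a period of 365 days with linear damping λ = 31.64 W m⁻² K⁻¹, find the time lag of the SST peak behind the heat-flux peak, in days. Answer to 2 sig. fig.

Areal heat capacity C = ρc_p × D = 4.296×10^6 × 61.01 = 2.62×10^8 J m⁻² K⁻¹.
ω = 2π / 3.15×10^7 s = 1.99×10^-7 s⁻¹.
Phase lag φ = arctan(Cω/λ) = arctan(52.2/31.64) = 1.03 rad.
Time lag = φ / ω = 1.03 / 1.99×10^-7 = 5.15×10^6 s = 59.6 days.

60 days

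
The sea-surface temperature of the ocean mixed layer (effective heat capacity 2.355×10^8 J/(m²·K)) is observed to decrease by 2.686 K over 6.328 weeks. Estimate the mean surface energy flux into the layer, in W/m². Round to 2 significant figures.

-170

Areal heat capacity C = 2.355×10^8 J/(m²·K) (given).
Required heat per unit area: Q = C ΔT = 2.35×10^8 × -2.686 = -6.33×10^8 J/m².
Flux F = Q / Δt = -6.33×10^8 / 3.83×10^6 s = -165 W/m².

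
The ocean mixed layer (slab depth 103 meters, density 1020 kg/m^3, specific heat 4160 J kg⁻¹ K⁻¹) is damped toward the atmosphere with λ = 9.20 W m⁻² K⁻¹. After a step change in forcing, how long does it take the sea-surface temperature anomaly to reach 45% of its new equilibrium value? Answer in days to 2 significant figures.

Areal heat capacity C = ρ c_p D = 1020 × 4160 × 103 = 4.37×10^8 J m⁻² K⁻¹.
τ = C / λ = 4.37×10^8 / 9.20 = 4.75×10^7 s.
Fraction reached: 1 − e^(−t/τ) = 0.45 ⇒ t = −τ ln(1 − 0.45) = τ × 0.598.
t = 2.84×10^7 s = 329 days.

330 days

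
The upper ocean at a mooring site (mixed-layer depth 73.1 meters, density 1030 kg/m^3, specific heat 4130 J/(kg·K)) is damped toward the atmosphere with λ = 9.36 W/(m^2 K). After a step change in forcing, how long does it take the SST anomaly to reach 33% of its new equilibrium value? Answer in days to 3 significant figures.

Areal heat capacity C = ρ c_p D = 1030 × 4130 × 73.1 = 3.11×10^8 J/(m^2 K).
τ = C / λ = 3.11×10^8 / 9.36 = 3.32×10^7 s.
Fraction reached: 1 − e^(−t/τ) = 0.33 ⇒ t = −τ ln(1 − 0.33) = τ × 0.400.
t = 1.33×10^7 s = 154 days.

154 days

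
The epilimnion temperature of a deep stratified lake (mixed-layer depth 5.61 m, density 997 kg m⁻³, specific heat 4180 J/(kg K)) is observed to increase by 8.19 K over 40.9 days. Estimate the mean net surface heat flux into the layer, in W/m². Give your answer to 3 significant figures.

54.2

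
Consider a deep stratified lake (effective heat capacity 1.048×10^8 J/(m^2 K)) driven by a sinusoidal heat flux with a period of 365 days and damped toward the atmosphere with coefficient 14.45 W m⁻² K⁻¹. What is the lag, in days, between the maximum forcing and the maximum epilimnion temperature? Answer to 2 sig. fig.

Areal heat capacity C = 1.048×10^8 J/(m^2 K) (given).
ω = 2π / 3.15×10^7 s = 1.99×10^-7 s⁻¹.
Phase lag φ = arctan(Cω/λ) = arctan(20.9/14.45) = 0.965 rad.
Time lag = φ / ω = 0.965 / 1.99×10^-7 = 4.85×10^6 s = 56.1 days.

56 days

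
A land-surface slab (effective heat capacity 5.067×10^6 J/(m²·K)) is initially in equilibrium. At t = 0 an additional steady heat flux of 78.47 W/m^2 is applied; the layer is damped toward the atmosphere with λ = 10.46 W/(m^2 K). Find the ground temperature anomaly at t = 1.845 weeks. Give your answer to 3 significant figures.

6.75 K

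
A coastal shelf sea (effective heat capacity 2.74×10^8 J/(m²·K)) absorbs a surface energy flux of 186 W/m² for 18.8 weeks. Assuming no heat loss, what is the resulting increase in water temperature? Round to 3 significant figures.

7.72 K

Areal heat capacity C = 2.74×10^8 J/(m²·K) (given).
Net heat input Q = F Δt = 186 × (18.8 weeks × 6.048×10^5 s/week) = 2.11×10^9 J/m².
ΔT = Q / C = 2.11×10^9 / 2.74×10^8 = 7.72 K.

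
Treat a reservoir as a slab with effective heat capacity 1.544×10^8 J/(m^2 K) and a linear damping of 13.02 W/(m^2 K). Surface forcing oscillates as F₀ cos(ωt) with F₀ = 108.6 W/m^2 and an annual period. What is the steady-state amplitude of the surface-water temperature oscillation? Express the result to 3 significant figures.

Areal heat capacity C = 1.544×10^8 J/(m^2 K) (given).
Angular frequency ω = 2π / T = 2π / 3.15×10^7 s = 1.99×10^-7 s⁻¹.
√((Cω)² + λ²) = √((30.8)² + 13.02²) = 33.4 W/(m²·K).
Amplitude A = F₀ / √((Cω)²+λ²) = 108.6 / 33.4 = 3.25 K.

3.25 K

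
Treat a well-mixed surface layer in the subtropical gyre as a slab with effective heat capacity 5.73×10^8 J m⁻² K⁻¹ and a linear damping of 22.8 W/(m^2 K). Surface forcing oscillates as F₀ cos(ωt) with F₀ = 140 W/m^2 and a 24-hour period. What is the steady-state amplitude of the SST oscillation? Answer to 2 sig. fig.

0.0034 K

Areal heat capacity C = 5.73×10^8 J m⁻² K⁻¹ (given).
Angular frequency ω = 2π / T = 2π / 86400 s = 7.27×10^-5 s⁻¹.
√((Cω)² + λ²) = √((41700)² + 22.8²) = 41700 W/(m²·K).
Amplitude A = F₀ / √((Cω)²+λ²) = 140 / 41700 = 0.00336 K.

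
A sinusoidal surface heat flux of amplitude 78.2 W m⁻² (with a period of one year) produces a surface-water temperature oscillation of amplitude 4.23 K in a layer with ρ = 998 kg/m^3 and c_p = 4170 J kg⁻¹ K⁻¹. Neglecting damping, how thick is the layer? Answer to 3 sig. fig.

ω = 2π / 3.15×10^7 s = 1.99×10^-7 s⁻¹.
Required C = F₀ / (A ω) = 78.2 / (4.23 × 1.99×10^-7) = 9.28×10^7 J/(m²·K).
D = C / (ρ c_p) = 9.28×10^7 / (998 × 4170) = 22.3 m.

22.3 m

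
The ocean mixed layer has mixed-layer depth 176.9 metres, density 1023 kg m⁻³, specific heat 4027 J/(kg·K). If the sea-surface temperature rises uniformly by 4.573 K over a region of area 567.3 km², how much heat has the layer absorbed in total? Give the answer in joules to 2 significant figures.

1.9×10^18 J

Areal heat capacity C = ρ c_p D = 1023 × 4027 × 176.9 = 7.29×10^8 J/(m²·K).
Heat per unit area: q = C ΔT = 7.29×10^8 × 4.573 = 3.33×10^9 J/m².
Total heat: Q = q × A = 3.33×10^9 × (567.3 × 10⁶ m²) = 1.89×10^18 J.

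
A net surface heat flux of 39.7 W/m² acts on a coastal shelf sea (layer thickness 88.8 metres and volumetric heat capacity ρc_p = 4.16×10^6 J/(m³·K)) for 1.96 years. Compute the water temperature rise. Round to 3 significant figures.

Areal heat capacity C = ρc_p × D = 4.16×10^6 × 88.8 = 3.69×10^8 J m⁻² K⁻¹.
Net heat input Q = F Δt = 39.7 × (1.96 years × 3.156×10^7 s/year) = 2.46×10^9 J/m².
ΔT = Q / C = 2.46×10^9 / 3.69×10^8 = 6.65 K.

6.65 K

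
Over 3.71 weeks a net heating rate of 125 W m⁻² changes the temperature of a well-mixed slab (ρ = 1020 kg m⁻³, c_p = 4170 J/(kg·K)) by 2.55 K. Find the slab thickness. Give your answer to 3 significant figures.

25.9 m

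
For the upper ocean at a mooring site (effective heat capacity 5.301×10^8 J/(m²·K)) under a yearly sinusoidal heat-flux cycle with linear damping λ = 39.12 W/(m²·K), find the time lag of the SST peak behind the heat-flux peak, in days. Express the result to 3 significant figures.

Areal heat capacity C = 5.301×10^8 J/(m²·K) (given).
ω = 2π / 3.15×10^7 s = 1.99×10^-7 s⁻¹.
Phase lag φ = arctan(Cω/λ) = arctan(106/39.12) = 1.22 rad.
Time lag = φ / ω = 1.22 / 1.99×10^-7 = 6.10×10^6 s = 70.6 days.

70.6 days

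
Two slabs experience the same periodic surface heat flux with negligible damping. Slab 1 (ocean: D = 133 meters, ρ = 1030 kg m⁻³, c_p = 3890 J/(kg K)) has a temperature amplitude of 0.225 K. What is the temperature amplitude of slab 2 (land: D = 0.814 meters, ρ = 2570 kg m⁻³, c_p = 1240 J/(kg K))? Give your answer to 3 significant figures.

C_ocean = 5.33×10^8 J/(m²·K); C_land = 2.59×10^6 J/(m²·K).
A ∝ 1/C ⇒ A_land = A_ocean × C_ocean/C_land = 0.225 × 205 = 46.2 K.

46.2 K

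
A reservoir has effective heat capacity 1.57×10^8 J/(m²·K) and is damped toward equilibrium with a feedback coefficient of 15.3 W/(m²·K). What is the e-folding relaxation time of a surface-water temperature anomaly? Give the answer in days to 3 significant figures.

119 days

Areal heat capacity C = 1.57×10^8 J/(m²·K) (given).
Relaxation time τ = C / λ = 1.57×10^8 / 15.3 = 1.03×10^7 s.
In days: 1.03×10^7 s / (86400 s/day) = 119 days.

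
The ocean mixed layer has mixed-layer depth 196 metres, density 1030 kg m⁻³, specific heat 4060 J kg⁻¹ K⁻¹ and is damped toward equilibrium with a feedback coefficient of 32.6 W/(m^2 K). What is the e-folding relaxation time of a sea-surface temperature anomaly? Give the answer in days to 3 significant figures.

291 days

Areal heat capacity C = ρ c_p D = 1030 × 4060 × 196 = 8.20×10^8 J/(m²·K).
Relaxation time τ = C / λ = 8.20×10^8 / 32.6 = 2.51×10^7 s.
In days: 2.51×10^7 s / (86400 s/day) = 291 days.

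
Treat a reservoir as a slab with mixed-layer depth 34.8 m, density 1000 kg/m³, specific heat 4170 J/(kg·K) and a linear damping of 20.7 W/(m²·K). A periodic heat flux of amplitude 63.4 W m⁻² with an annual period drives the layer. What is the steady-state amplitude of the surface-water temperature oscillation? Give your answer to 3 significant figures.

1.78 K

Areal heat capacity C = ρ c_p D = 1000 × 4170 × 34.8 = 1.45×10^8 J/(m^2 K).
Angular frequency ω = 2π / T = 2π / 3.15×10^7 s = 1.99×10^-7 s⁻¹.
√((Cω)² + λ²) = √((28.9)² + 20.7²) = 35.6 W/(m²·K).
Amplitude A = F₀ / √((Cω)²+λ²) = 63.4 / 35.6 = 1.78 K.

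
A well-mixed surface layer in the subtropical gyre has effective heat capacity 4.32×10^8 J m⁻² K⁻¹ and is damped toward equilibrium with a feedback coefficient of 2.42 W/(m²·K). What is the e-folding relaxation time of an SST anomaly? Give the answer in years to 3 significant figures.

5.66 years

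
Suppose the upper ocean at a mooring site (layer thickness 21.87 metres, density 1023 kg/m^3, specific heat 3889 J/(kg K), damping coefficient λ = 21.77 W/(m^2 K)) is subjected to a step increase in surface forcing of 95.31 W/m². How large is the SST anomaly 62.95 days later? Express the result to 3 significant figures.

Areal heat capacity C = ρ c_p D = 1023 × 3889 × 21.87 = 8.70×10^7 J/(m^2 K).
τ = C / λ = 8.70×10^7 / 21.77 = 4.00×10^6 s.
Equilibrium anomaly ΔT_eq = F / λ = 95.31 / 21.77 = 4.38 K.
t = 62.95 days = 5.44×10^6 s, so t/τ = 1.36.
ΔT(t) = ΔT_eq (1 − e^(−t/τ)) = 4.38 × (1 − e^−1.36) = 3.26 K.

3.26 K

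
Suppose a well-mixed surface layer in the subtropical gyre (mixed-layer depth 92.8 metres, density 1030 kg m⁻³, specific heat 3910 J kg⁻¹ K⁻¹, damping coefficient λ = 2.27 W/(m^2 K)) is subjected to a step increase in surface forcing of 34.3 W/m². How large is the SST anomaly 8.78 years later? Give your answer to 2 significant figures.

12 K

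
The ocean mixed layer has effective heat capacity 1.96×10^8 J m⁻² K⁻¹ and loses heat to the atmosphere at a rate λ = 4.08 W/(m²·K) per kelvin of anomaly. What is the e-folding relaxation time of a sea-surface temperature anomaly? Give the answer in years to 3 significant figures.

Areal heat capacity C = 1.96×10^8 J m⁻² K⁻¹ (given).
Relaxation time τ = C / λ = 1.96×10^8 / 4.08 = 4.80×10^7 s.
In years: 4.80×10^7 s / (3.156×10^7 s/year) = 1.52 years.

1.52 years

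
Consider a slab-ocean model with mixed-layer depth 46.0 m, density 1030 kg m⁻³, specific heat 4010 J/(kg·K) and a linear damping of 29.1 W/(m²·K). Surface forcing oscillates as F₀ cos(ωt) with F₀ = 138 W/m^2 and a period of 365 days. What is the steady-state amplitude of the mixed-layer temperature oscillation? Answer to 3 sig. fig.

2.89 K

Areal heat capacity C = ρ c_p D = 1030 × 4010 × 46.0 = 1.90×10^8 J/(m²·K).
Angular frequency ω = 2π / T = 2π / 3.15×10^7 s = 1.99×10^-7 s⁻¹.
√((Cω)² + λ²) = √((37.9)² + 29.1²) = 47.7 W/(m²·K).
Amplitude A = F₀ / √((Cω)²+λ²) = 138 / 47.7 = 2.89 K.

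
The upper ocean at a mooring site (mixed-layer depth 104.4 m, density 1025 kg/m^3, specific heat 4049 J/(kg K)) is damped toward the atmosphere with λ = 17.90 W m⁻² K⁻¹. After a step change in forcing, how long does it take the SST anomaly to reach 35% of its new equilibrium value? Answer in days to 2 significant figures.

Areal heat capacity C = ρ c_p D = 1025 × 4049 × 104.4 = 4.33×10^8 J/(m²·K).
τ = C / λ = 4.33×10^8 / 17.90 = 2.42×10^7 s.
Fraction reached: 1 − e^(−t/τ) = 0.35 ⇒ t = −τ ln(1 − 0.35) = τ × 0.431.
t = 1.04×10^7 s = 121 days.

120 days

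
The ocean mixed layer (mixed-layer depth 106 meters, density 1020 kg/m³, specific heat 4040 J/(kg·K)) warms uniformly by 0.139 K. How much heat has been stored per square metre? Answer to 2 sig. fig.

Areal heat capacity C = ρ c_p D = 1020 × 4040 × 106 = 4.37×10^8 J/(m^2 K).
ΔQ = C ΔT = 4.37×10^8 × 0.139 = 6.07×10^7 J/m².

6.1×10^7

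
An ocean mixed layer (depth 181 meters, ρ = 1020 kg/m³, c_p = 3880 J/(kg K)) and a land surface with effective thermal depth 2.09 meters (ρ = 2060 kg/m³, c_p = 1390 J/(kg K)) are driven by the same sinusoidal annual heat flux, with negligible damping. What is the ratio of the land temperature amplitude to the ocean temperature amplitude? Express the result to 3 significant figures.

C_ocean = 1020 × 3880 × 181 = 7.16×10^8 J/(m²·K).
C_land = 2060 × 1390 × 2.09 = 5.98×10^6 J/(m²·K).
Undamped amplitude ∝ 1/C, so A_land/A_ocean = C_ocean/C_land = 120.

120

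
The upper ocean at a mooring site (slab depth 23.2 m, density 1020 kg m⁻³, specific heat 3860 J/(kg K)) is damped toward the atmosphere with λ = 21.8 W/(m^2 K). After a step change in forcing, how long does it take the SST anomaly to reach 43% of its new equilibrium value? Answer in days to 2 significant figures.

Areal heat capacity C = ρ c_p D = 1020 × 3860 × 23.2 = 9.13×10^7 J/(m^2 K).
τ = C / λ = 9.13×10^7 / 21.8 = 4.19×10^6 s.
Fraction reached: 1 − e^(−t/τ) = 0.43 ⇒ t = −τ ln(1 − 0.43) = τ × 0.562.
t = 2.36×10^6 s = 27.3 days.

27 days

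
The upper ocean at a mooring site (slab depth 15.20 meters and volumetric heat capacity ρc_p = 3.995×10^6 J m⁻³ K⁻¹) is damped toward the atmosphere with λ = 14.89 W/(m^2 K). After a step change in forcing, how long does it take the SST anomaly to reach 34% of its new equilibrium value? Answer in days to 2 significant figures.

Areal heat capacity C = ρc_p × D = 3.995×10^6 × 15.20 = 6.07×10^7 J m⁻² K⁻¹.
τ = C / λ = 6.07×10^7 / 14.89 = 4.08×10^6 s.
Fraction reached: 1 − e^(−t/τ) = 0.34 ⇒ t = −τ ln(1 − 0.34) = τ × 0.416.
t = 1.69×10^6 s = 19.6 days.

20 days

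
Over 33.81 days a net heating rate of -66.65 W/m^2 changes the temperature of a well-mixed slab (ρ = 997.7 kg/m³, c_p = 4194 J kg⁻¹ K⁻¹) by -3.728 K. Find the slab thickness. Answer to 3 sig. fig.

Heat input Q = F Δt = -66.65 × 2.92×10^6 s = -1.95×10^8 J/m².
Required areal heat capacity C = Q / ΔT = 5.22×10^7 J/(m²·K).
Depth D = C / (ρ c_p) = 5.22×10^7 / (997.7 × 4194) = 12.5 m.

12.5 m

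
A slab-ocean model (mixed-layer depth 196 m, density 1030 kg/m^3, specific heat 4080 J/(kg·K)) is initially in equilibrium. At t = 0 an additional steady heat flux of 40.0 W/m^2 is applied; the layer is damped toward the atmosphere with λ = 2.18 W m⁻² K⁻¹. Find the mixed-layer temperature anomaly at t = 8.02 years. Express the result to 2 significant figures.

9.0 K

Areal heat capacity C = ρ c_p D = 1030 × 4080 × 196 = 8.24×10^8 J m⁻² K⁻¹.
τ = C / λ = 8.24×10^8 / 2.18 = 3.78×10^8 s.
Equilibrium anomaly ΔT_eq = F / λ = 40.0 / 2.18 = 18.3 K.
t = 8.02 years = 2.53×10^8 s, so t/τ = 0.670.
ΔT(t) = ΔT_eq (1 − e^(−t/τ)) = 18.3 × (1 − e^−0.670) = 8.96 K.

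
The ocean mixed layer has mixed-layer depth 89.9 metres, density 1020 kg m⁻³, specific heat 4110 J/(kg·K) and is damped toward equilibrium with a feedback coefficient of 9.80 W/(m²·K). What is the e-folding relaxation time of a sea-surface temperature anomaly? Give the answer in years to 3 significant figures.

Areal heat capacity C = ρ c_p D = 1020 × 4110 × 89.9 = 3.77×10^8 J/(m^2 K).
Relaxation time τ = C / λ = 3.77×10^8 / 9.80 = 3.85×10^7 s.
In years: 3.85×10^7 s / (3.156×10^7 s/year) = 1.22 years.

1.22 years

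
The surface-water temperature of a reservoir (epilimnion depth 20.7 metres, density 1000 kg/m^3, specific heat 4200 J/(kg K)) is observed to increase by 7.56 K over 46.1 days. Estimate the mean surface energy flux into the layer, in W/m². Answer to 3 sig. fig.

165

Areal heat capacity C = ρ c_p D = 1000 × 4200 × 20.7 = 8.69×10^7 J/(m²·K).
Required heat per unit area: Q = C ΔT = 8.69×10^7 × 7.56 = 6.57×10^8 J/m².
Flux F = Q / Δt = 6.57×10^8 / 3.98×10^6 s = 165 W/m².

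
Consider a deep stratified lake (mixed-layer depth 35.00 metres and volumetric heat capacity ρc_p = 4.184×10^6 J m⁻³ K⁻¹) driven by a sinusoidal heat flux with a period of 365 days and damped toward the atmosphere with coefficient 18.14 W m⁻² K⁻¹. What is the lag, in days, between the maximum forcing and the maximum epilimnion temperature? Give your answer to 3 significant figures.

Areal heat capacity C = ρc_p × D = 4.184×10^6 × 35.00 = 1.46×10^8 J/(m^2 K).
ω = 2π / 3.15×10^7 s = 1.99×10^-7 s⁻¹.
Phase lag φ = arctan(Cω/λ) = arctan(29.2/18.14) = 1.01 rad.
Time lag = φ / ω = 1.01 / 1.99×10^-7 = 5.09×10^6 s = 58.9 days.

58.9 days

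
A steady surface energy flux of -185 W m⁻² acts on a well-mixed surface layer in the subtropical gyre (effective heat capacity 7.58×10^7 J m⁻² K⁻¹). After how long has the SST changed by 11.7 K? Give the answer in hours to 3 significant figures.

1330 hours

Areal heat capacity C = 7.58×10^7 J m⁻² K⁻¹ (given).
Time required: Δt = C ΔT / F = 7.58×10^7 × -11.7 / -185 = 4.79×10^6 s.
In hours: 4.79×10^6 s / (3600 s/hour) = 1330 hours.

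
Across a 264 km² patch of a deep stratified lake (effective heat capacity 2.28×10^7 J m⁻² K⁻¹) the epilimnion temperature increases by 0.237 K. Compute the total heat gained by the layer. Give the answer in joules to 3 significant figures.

Areal heat capacity C = 2.28×10^7 J m⁻² K⁻¹ (given).
Heat per unit area: q = C ΔT = 2.28×10^7 × 0.237 = 5.40×10^6 J/m².
Total heat: Q = q × A = 5.40×10^6 × (264 × 10⁶ m²) = 1.43×10^15 J.

1.43×10^15 J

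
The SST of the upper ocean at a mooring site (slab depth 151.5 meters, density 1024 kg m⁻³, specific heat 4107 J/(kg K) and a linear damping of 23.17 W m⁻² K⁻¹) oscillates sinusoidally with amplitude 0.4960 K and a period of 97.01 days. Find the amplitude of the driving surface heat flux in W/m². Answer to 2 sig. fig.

240

Areal heat capacity C = ρ c_p D = 1024 × 4107 × 151.5 = 6.37×10^8 J/(m²·K).
ω = 2π / 8.38×10^6 s = 7.50×10^-7 s⁻¹.
√((Cω)² + λ²) = √((478)² + 23.17²) = 478 W/(m²·K).
F₀ = A × √((Cω)²+λ²) = 0.4960 × 478 = 237 W/m².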